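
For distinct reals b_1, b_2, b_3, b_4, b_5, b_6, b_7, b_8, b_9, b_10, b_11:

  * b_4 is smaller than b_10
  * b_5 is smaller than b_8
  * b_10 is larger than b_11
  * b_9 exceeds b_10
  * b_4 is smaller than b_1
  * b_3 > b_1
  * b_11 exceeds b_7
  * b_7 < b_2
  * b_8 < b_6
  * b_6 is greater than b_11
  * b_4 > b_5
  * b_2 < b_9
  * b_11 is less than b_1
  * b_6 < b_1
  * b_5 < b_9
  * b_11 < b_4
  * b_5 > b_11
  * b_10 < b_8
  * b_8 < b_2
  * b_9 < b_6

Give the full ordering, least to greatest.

b_7 < b_11 < b_5 < b_4 < b_10 < b_8 < b_2 < b_9 < b_6 < b_1 < b_3

Each adjacent pair is fixed by a given relation: b_7 < b_11; b_11 < b_5; b_5 < b_4; b_4 < b_10; b_10 < b_8; b_8 < b_2; b_2 < b_9; b_9 < b_6; b_6 < b_1; b_1 < b_3. Chaining them end to end gives the full order.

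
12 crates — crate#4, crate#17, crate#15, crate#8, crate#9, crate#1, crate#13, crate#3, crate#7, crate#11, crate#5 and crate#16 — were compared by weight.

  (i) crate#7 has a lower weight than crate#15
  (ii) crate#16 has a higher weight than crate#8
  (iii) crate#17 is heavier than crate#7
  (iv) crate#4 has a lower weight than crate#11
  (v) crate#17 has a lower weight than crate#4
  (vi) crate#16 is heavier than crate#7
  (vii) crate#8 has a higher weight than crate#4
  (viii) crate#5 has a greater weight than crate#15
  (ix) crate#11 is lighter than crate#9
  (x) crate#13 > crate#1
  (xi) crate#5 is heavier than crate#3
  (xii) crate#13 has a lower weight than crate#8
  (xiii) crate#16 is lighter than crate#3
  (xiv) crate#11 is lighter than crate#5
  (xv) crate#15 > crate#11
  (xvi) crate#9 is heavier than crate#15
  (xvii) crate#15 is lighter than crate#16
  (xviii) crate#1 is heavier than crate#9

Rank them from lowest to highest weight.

crate#7 < crate#17 < crate#4 < crate#11 < crate#15 < crate#9 < crate#1 < crate#13 < crate#8 < crate#16 < crate#3 < crate#5

Each adjacent pair is fixed by a given relation: crate#7 < crate#17; crate#17 < crate#4; crate#4 < crate#11; crate#11 < crate#15; crate#15 < crate#9; crate#9 < crate#1; crate#1 < crate#13; crate#13 < crate#8; crate#8 < crate#16; crate#16 < crate#3; crate#3 < crate#5. Chaining them end to end gives the full order.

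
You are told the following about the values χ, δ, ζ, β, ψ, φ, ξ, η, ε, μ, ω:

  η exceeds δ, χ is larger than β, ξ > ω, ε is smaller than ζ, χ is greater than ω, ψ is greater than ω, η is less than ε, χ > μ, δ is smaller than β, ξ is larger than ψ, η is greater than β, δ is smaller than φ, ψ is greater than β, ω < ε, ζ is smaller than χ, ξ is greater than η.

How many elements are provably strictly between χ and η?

The relations place η below χ. An element lies strictly between them when it is forced above η and also forced below χ.
Above η: {ε, ζ, ξ}. Below χ: {δ, μ, β, ω, ε, ζ}.
Intersection: {ε, ζ} — 2.

2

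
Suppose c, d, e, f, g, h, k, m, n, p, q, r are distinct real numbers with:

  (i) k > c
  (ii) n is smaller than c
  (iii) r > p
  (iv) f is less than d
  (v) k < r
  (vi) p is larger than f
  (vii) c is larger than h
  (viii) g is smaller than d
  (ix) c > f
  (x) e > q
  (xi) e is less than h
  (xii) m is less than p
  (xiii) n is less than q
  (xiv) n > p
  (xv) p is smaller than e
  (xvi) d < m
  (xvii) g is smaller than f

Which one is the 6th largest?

Chaining the given pairs: g < f < d < m < p < n < q < e < h < c < k < r.
Counting 6 from the largest end gives q.

q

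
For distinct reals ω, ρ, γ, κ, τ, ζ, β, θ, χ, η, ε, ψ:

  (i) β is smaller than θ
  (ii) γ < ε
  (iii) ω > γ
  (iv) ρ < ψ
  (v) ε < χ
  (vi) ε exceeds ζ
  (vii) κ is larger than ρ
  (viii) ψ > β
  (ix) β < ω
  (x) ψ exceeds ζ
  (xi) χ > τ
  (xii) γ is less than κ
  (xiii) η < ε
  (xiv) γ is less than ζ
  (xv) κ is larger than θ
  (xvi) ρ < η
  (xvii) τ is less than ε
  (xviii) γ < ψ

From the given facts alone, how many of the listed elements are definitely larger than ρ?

The elements the relations force above ρ are η, ψ, κ, ε, χ — no chain reaches any other.
That is 5.

5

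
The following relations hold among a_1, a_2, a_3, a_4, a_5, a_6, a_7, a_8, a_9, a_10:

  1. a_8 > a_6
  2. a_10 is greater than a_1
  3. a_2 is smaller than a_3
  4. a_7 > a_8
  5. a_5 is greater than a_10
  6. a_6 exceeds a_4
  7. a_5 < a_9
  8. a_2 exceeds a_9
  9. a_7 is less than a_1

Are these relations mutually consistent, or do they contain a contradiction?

Every relation is compatible with a_4 < a_6 < a_8 < a_7 < a_1 < a_10 < a_5 < a_9 < a_2 < a_3; the set is consistent.

consistent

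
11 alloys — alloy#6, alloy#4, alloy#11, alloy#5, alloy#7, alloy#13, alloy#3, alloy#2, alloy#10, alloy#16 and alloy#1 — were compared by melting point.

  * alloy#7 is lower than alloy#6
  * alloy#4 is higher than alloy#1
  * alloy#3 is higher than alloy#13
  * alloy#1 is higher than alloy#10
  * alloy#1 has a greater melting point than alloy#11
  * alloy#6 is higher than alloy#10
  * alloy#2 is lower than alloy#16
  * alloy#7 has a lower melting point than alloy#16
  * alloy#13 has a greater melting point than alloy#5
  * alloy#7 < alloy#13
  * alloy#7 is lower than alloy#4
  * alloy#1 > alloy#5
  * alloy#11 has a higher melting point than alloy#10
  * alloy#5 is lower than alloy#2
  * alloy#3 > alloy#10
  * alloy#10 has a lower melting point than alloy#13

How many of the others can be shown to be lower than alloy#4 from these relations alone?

The elements the relations force below alloy#4 are alloy#7, alloy#10, alloy#5, alloy#11, alloy#1 — no chain reaches any other.
That is 5.

5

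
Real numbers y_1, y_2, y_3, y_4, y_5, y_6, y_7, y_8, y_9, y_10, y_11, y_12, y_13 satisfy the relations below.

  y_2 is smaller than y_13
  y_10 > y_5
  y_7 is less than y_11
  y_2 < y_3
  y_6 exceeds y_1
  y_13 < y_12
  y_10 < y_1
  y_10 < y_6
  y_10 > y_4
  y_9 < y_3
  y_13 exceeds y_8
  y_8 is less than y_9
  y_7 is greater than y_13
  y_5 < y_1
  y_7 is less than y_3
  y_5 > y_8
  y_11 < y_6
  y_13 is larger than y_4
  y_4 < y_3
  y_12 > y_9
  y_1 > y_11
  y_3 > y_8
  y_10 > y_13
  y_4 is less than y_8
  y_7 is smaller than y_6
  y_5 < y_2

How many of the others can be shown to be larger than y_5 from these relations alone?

From y_5 the given relations immediately reach y_2, y_10, y_1.
From those, y_13, y_6, y_3 — 6 in total.
From those, y_7, y_12 — 8 in total.
From those, y_11 — 9 in total.
Nothing else is reachable above y_5; 9 in all.

9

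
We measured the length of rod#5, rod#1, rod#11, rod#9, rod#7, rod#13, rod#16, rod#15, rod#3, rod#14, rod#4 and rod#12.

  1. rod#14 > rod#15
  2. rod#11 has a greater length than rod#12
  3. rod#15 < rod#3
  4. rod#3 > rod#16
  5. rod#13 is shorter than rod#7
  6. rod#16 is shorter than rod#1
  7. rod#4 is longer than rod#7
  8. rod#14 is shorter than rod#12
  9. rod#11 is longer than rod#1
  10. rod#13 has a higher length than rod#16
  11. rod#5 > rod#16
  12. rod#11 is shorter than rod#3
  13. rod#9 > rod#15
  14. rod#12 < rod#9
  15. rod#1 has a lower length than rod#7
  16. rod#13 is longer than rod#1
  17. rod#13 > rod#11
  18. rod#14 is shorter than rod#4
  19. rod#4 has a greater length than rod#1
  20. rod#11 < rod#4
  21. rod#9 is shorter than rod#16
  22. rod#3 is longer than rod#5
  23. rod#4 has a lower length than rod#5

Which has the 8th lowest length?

Piecing the relations together gives one ordering: rod#15 < rod#14 < rod#12 < rod#9 < rod#16 < rod#1 < rod#11 < rod#13 < rod#7 < rod#4 < rod#5 < rod#3.
The 8th smallest is rod#13.

rod#13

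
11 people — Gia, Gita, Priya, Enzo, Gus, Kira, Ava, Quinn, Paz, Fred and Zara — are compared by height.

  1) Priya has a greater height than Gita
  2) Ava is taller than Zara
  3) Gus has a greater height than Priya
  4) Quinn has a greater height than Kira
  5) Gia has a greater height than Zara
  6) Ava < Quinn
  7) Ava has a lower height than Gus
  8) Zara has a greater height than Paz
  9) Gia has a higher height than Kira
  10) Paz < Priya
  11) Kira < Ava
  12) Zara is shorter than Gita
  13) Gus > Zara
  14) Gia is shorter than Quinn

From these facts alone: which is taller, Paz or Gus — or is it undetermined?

Paz < Zara and Zara < Gita give Paz < Gita.
With Gita < Priya: Paz < Zara < Gita < Priya.
With Priya < Gus: Paz < Zara < Gita < Priya < Gus.
So Gus is taller.

Gus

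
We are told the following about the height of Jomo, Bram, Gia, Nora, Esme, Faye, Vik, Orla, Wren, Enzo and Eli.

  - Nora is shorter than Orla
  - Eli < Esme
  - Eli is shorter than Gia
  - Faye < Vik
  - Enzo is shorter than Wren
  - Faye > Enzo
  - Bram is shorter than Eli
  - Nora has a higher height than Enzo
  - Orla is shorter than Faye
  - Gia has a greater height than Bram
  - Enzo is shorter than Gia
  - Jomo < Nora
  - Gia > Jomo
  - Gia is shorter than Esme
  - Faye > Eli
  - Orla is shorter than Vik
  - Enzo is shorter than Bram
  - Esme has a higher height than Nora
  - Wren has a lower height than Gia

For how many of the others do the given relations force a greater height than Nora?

Directly above Nora: Orla, Esme.
One step further: Faye, Vik (4 so far).
No other element is forced above Nora by the given relations, so the count is 4.

4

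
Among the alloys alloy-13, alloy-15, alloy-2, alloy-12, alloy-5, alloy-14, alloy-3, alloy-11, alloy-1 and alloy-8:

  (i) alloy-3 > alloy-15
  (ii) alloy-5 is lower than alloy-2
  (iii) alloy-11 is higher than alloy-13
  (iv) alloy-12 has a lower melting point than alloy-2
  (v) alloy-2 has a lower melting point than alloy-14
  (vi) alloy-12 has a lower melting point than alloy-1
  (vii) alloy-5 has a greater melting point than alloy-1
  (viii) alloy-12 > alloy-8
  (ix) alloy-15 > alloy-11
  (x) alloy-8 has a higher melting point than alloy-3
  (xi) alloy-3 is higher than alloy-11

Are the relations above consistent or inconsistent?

consistent

The single ordering alloy-13 < alloy-11 < alloy-15 < alloy-3 < alloy-8 < alloy-12 < alloy-1 < alloy-5 < alloy-2 < alloy-14 satisfies every listed relation, so no contradiction arises.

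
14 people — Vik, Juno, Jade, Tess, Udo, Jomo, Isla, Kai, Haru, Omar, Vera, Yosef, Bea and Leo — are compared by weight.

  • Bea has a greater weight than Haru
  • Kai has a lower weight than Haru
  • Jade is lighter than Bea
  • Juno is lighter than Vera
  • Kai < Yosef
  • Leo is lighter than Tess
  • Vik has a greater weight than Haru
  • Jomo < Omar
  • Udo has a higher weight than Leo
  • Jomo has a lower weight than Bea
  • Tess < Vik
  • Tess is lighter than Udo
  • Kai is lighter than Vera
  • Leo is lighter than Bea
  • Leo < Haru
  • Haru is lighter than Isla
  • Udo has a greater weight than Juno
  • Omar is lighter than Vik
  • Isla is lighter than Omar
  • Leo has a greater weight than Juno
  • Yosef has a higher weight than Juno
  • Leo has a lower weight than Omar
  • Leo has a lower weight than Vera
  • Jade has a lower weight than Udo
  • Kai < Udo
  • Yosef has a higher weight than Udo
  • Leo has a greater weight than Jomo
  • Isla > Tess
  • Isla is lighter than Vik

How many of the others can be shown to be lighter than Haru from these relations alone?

From Haru the given relations immediately reach Kai, Leo.
From those, Jomo, Juno — 4 in total.
No other element is forced below Haru by the given relations, so the count is 4.

4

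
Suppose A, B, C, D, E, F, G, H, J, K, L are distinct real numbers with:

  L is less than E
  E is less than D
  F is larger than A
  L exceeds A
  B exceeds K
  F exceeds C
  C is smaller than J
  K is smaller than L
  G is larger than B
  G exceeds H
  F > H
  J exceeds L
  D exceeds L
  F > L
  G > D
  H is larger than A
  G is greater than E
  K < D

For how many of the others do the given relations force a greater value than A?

From A the given relations immediately reach H, L, F.
From those, J, E, D, G — 7 in total.
Nothing else is reachable above A; 7 in all.

7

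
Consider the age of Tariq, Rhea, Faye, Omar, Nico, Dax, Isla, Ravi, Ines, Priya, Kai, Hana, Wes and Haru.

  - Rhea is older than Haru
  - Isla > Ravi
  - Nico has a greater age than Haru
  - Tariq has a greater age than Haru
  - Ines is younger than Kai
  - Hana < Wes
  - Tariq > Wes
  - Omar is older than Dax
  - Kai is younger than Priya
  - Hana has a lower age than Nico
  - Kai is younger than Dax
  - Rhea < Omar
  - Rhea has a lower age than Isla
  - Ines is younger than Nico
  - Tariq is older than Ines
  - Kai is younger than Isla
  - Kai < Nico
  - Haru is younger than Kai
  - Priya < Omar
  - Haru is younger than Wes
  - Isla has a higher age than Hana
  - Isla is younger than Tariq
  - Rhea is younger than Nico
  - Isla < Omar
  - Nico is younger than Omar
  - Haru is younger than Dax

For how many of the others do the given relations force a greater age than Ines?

Directly above Ines: Kai, Nico, Tariq.
One step further: Dax, Isla, Priya, Omar (7 so far).
Nothing else is reachable above Ines; 7 in all.

7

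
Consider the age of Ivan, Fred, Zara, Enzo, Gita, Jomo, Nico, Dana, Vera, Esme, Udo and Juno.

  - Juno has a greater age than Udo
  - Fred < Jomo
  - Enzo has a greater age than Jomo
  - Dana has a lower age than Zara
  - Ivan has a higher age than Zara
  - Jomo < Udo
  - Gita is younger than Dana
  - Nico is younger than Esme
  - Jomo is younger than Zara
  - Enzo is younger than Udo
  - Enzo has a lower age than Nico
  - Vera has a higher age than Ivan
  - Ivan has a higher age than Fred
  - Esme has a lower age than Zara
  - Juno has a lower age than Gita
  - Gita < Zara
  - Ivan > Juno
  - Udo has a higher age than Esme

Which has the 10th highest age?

Enzo

Chaining the given pairs: Fred < Jomo < Enzo < Nico < Esme < Udo < Juno < Gita < Dana < Zara < Ivan < Vera.
Counting 10 from the largest end gives Enzo.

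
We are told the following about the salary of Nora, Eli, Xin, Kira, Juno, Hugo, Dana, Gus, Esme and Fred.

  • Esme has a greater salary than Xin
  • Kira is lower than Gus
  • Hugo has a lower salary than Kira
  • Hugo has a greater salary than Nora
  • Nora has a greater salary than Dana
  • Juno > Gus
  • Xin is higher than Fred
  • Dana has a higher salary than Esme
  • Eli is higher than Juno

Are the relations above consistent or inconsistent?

Every relation is compatible with Fred < Xin < Esme < Dana < Nora < Hugo < Kira < Gus < Juno < Eli; the set is consistent.

consistent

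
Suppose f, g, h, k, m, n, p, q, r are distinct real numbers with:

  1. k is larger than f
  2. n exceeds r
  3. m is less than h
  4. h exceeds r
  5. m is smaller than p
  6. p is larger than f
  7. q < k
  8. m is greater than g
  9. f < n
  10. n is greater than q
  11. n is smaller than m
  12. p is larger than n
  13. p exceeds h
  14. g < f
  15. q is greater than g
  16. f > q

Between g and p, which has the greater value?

p

Link the given pairs in sequence: g < q; q < f; f < n; n < m; m < p.
Chaining these gives g < q < f < n < m < p.
So g < p; p is the larger of the two.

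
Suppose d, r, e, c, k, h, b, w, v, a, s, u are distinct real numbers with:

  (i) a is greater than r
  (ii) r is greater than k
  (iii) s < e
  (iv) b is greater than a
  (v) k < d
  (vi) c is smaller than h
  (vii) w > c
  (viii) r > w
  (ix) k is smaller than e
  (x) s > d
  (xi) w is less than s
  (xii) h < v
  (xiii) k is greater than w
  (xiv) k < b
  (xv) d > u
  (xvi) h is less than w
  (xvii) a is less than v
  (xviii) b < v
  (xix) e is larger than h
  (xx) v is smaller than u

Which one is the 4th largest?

Piecing the relations together gives one ordering: c < h < w < k < r < a < b < v < u < d < s < e.
Counting 4 from the largest end gives u.

u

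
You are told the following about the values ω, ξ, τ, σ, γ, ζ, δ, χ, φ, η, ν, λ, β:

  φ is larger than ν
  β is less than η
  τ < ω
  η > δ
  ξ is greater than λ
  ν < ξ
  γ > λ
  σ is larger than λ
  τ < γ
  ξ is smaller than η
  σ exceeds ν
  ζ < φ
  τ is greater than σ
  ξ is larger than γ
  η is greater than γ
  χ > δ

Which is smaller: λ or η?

λ

λ < σ < τ < γ < ξ < η, by transitivity through σ, τ, γ, ξ.
So λ < η; λ is the smaller of the two.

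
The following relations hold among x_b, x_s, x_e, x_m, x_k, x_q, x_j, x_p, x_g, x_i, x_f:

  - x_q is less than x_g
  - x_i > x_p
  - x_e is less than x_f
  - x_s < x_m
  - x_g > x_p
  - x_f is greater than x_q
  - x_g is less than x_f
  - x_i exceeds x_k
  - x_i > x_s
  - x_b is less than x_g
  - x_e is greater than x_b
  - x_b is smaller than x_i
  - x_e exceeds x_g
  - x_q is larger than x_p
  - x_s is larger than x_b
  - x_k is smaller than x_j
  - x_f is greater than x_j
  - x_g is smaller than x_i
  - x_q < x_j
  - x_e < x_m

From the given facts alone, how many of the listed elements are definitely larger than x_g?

The elements the relations force above x_g are x_e, x_m, x_i, x_f — no chain reaches any other.
That is 4.

4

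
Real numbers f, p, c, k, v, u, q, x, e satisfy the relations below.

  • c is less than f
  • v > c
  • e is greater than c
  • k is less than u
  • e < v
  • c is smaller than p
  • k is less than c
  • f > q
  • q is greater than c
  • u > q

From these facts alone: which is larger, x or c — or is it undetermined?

Following every chain through c: above c we get q, f, u, e, p, v; below c we get k.
x is not reached, and no chain runs the other way from x to c.
So the given relations leave the order of c and x undetermined.

undetermined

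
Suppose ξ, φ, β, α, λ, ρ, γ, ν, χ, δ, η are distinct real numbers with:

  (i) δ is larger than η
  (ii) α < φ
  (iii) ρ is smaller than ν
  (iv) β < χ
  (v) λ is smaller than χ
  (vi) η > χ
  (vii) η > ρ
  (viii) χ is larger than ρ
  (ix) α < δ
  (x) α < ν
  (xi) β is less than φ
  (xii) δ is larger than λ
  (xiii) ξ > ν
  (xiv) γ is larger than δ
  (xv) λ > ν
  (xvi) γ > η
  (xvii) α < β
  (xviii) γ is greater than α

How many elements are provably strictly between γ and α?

6

The relations place α below γ. An element lies strictly between them when it is forced above α and also forced below γ.
Above α: {β, ν, λ, ξ, φ, χ, η, δ}. Below γ: {ρ, β, ν, λ, χ, η, δ}.
Intersection: {β, ν, λ, χ, η, δ} — 6.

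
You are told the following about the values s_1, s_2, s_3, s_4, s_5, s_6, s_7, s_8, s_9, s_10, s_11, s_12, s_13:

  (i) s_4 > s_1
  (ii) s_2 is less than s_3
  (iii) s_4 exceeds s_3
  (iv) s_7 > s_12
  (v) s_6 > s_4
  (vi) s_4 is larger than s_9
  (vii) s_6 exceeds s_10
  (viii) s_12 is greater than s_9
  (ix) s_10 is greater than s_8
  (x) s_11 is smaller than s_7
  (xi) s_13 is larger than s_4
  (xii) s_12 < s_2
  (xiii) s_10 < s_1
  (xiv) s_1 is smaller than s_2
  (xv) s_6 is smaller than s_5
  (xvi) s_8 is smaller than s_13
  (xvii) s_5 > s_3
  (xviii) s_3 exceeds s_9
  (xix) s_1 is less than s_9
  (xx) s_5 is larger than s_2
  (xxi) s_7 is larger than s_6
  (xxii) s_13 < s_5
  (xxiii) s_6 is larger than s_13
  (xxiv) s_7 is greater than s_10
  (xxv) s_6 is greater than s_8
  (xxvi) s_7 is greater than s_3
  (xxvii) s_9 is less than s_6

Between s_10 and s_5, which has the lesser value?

s_10 < s_1 and s_1 < s_9 give s_10 < s_9.
With s_9 < s_12: s_10 < s_1 < s_9 < s_12.
With s_12 < s_2: s_10 < s_1 < s_9 < s_12 < s_2.
With s_2 < s_3: s_10 < s_1 < s_9 < s_12 < s_2 < s_3.
Then s_3 < s_4 extends the chain to s_4.
Then s_4 < s_13 extends the chain to s_13.
With s_13 < s_6: s_10 < s_1 < s_9 < s_12 < s_2 < s_3 < s_4 < s_13 < s_6.
With s_6 < s_5: s_10 < s_1 < s_9 < s_12 < s_2 < s_3 < s_4 < s_13 < s_6 < s_5.
So s_10 < s_5; s_10 is the smaller of the two.

s_10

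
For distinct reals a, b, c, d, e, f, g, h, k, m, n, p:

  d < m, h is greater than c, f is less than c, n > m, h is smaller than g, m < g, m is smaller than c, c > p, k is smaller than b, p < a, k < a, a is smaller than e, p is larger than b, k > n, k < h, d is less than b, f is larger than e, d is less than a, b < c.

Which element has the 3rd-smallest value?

The consecutive relations fix a unique order: d < m < n < k < b < p < a < e < f < c < h < g.
The 3rd smallest is n.

n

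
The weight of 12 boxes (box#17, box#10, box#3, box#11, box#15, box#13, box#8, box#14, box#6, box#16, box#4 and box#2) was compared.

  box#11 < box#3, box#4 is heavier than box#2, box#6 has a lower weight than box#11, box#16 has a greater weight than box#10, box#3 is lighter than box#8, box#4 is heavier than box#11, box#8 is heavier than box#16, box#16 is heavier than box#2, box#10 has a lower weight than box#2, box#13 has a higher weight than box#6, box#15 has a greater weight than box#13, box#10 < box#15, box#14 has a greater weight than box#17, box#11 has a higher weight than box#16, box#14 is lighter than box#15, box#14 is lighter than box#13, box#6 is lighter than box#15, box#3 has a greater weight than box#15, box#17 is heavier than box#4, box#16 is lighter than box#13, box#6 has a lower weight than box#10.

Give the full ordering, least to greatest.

box#6 < box#10 < box#2 < box#16 < box#11 < box#4 < box#17 < box#14 < box#13 < box#15 < box#3 < box#8

Nothing is placed below box#6, so it is least; from there box#6 < box#10; box#10 < box#2; box#2 < box#16; box#16 < box#11; box#11 < box#4; box#4 < box#17; box#17 < box#14; box#14 < box#13; box#13 < box#15; box#15 < box#3; box#3 < box#8, each given directly.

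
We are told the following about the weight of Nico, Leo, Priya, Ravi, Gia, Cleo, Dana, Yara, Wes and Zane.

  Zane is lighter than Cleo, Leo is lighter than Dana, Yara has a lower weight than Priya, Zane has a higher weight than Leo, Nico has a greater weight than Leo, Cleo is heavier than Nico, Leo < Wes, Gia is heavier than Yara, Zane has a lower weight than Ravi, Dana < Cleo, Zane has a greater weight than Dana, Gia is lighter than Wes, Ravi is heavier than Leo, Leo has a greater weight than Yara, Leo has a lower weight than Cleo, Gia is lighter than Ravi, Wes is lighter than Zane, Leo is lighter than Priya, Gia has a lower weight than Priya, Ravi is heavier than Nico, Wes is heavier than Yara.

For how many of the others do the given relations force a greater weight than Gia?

The elements the relations force above Gia are Priya, Wes, Zane, Cleo, Ravi — no chain reaches any other.
That is 5.

5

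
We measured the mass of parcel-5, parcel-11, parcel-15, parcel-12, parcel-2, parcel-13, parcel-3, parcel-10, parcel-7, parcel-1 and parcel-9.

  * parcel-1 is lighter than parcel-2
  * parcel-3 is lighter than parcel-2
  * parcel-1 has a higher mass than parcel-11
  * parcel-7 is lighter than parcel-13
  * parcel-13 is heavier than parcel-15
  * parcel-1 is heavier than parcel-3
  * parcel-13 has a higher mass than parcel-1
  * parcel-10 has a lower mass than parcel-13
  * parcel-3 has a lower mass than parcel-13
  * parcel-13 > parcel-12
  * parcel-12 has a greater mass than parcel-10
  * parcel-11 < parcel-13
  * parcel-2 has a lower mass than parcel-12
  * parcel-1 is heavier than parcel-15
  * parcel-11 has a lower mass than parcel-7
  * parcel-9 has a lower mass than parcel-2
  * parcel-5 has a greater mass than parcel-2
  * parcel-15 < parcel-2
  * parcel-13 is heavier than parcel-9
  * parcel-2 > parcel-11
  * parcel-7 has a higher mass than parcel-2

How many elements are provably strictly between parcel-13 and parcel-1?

3

Chaining upward from parcel-1 reaches: parcel-2, parcel-7, parcel-12, parcel-5.
Chaining downward from parcel-13 reaches: parcel-11, parcel-3, parcel-9, parcel-15, parcel-2, parcel-10, parcel-7, parcel-12.
Strictly between parcel-1 and parcel-13 are those in both lists: parcel-2, parcel-7, parcel-12 — 3 elements.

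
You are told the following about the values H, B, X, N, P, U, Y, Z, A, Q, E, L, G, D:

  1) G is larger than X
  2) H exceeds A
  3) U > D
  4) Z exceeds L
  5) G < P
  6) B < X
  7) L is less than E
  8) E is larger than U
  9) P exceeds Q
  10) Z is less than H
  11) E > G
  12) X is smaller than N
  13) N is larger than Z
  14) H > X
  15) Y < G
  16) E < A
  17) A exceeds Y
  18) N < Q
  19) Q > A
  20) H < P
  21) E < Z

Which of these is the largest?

Chaining downward from P: directly below it, G, H, Q; then Y, X, Z, A, N; then L, B, E; then U; then D.
That covers every other element, and nothing is given above P, so P is the largest.

P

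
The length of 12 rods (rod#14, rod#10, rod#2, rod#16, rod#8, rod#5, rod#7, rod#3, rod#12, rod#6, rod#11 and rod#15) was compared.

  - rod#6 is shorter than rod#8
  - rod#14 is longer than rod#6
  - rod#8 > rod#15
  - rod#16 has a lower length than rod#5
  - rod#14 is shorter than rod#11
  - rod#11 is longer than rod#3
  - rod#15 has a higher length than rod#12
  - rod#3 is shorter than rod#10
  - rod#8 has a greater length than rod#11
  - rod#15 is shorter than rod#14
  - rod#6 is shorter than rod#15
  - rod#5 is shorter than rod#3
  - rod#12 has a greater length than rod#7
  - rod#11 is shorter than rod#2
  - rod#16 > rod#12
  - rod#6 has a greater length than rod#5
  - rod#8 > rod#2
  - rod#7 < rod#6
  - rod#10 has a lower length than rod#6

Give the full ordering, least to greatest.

rod#7 < rod#12 < rod#16 < rod#5 < rod#3 < rod#10 < rod#6 < rod#15 < rod#14 < rod#11 < rod#2 < rod#8

Nothing is placed below rod#7, so it is least; from there rod#7 < rod#12; rod#12 < rod#16; rod#16 < rod#5; rod#5 < rod#3; rod#3 < rod#10; rod#10 < rod#6; rod#6 < rod#15; rod#15 < rod#14; rod#14 < rod#11; rod#11 < rod#2; rod#2 < rod#8, each given directly.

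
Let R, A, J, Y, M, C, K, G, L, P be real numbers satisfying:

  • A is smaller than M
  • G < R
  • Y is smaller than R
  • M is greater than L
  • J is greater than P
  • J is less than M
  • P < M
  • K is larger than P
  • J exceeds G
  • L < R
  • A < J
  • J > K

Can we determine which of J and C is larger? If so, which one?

Following every chain through C: nothing is chained to C.
J is not reached, and no chain runs the other way from J to C.
So the given relations leave the order of C and J undetermined.

undetermined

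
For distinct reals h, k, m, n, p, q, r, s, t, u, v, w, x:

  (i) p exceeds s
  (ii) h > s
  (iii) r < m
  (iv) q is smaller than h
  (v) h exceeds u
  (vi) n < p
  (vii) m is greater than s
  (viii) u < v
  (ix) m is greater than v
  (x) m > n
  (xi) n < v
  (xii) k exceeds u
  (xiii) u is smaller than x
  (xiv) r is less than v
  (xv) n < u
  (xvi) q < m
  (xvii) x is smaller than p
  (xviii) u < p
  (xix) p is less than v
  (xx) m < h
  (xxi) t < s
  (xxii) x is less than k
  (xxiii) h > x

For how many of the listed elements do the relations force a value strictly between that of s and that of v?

Chaining upward from s reaches: p, m, h.
Chaining downward from v reaches: n, t, u, r, x, p.
Strictly between s and v are those in both lists: p — 1 element.

1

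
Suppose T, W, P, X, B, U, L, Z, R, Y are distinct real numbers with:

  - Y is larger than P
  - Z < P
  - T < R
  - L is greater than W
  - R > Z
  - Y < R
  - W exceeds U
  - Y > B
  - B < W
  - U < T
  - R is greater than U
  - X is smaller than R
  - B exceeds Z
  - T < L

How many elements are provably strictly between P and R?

The relations place P below R. An element lies strictly between them when it is forced above P and also forced below R.
Above P: {Y}. Below R: {U, T, Z, X, B, Y}.
Intersection: {Y} — 1.

1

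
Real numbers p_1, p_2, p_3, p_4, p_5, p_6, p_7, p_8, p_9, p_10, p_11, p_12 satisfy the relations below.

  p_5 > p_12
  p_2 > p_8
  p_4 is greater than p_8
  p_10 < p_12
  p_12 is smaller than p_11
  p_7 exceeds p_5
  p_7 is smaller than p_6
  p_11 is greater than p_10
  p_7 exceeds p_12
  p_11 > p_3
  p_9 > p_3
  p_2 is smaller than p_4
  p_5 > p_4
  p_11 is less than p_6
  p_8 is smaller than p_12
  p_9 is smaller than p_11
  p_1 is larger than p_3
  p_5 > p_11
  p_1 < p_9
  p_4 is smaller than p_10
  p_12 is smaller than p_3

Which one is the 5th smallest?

p_12

Chaining the given pairs: p_8 < p_2 < p_4 < p_10 < p_12 < p_3 < p_1 < p_9 < p_11 < p_5 < p_7 < p_6.
Counting 5 from the smallest end gives p_12.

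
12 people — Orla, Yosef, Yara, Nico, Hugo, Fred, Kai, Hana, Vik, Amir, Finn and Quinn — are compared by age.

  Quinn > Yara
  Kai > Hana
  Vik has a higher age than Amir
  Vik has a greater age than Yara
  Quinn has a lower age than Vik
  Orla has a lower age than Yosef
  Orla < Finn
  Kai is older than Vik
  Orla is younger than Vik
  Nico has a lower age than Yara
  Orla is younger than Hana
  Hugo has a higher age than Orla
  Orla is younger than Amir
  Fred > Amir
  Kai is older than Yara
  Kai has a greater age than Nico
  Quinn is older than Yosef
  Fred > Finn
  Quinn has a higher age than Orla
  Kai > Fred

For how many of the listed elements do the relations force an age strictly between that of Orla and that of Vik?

Chaining upward from Orla reaches: Yosef, Amir, Quinn, Hugo, Hana, Finn, Fred, Kai.
Chaining downward from Vik reaches: Yosef, Nico, Yara, Amir, Quinn.
Strictly between Orla and Vik are those in both lists: Yosef, Amir, Quinn — 3 elements.

3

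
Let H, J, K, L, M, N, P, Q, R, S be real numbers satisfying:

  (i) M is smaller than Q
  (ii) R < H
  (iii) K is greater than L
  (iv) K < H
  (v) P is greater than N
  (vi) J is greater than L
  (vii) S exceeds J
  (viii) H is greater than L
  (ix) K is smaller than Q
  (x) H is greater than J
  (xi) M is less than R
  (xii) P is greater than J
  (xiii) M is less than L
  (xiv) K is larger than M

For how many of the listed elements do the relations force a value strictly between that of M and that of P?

2

The relations place M below P. An element lies strictly between them when it is forced above M and also forced below P.
Above M: {R, L, J, K, S, H, Q}. Below P: {L, N, J}.
Intersection: {L, J} — 2.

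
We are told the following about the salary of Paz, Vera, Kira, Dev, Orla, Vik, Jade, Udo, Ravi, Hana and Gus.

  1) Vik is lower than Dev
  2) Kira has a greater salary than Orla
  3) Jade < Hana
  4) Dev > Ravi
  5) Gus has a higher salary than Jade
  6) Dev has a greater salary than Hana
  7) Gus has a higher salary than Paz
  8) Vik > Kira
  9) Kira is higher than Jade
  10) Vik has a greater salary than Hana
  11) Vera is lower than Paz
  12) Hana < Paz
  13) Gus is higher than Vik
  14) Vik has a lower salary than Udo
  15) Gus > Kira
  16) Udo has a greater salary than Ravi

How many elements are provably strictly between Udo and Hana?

1

The relations place Hana below Udo. An element lies strictly between them when it is forced above Hana and also forced below Udo.
Above Hana: {Paz, Vik, Dev, Gus}. Below Udo: {Jade, Orla, Kira, Ravi, Vik}.
Intersection: {Vik} — 1.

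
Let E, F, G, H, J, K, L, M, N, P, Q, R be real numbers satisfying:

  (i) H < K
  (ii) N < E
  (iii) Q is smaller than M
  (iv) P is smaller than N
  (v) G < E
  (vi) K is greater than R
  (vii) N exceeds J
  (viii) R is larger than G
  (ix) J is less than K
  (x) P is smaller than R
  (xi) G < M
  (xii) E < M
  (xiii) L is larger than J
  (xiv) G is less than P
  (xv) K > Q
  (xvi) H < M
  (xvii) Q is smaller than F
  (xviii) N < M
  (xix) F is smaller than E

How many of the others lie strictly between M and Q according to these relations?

The relations place Q below M. An element lies strictly between them when it is forced above Q and also forced below M.
Above Q: {F, E, K}. Below M: {J, G, P, F, N, E, H}.
Intersection: {F, E} — 2.

2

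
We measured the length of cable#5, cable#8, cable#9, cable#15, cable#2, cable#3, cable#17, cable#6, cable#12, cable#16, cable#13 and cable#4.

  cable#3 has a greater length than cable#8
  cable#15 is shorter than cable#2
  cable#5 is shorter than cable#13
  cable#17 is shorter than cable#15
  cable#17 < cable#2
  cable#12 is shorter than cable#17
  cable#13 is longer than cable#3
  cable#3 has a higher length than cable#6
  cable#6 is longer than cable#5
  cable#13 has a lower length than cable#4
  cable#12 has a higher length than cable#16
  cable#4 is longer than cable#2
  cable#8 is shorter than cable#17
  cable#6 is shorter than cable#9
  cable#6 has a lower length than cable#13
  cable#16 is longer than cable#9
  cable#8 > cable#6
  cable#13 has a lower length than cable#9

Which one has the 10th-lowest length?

cable#15

Piecing the relations together gives one ordering: cable#5 < cable#6 < cable#8 < cable#3 < cable#13 < cable#9 < cable#16 < cable#12 < cable#17 < cable#15 < cable#2 < cable#4.
Counting 10 from the smallest end gives cable#15.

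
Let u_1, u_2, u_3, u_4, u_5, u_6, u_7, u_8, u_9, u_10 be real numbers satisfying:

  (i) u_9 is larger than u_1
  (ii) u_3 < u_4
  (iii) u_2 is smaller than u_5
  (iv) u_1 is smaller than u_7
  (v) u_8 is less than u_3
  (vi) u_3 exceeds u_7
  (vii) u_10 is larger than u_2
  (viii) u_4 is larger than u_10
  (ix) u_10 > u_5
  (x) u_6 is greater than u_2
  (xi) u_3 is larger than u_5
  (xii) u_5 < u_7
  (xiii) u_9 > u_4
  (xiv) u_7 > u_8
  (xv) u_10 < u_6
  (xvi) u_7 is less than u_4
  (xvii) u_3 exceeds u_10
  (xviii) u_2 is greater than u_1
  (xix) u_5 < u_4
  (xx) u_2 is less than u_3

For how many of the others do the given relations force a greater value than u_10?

The elements the relations force above u_10 are u_3, u_6, u_4, u_9 — no chain reaches any other.
That is 4.

4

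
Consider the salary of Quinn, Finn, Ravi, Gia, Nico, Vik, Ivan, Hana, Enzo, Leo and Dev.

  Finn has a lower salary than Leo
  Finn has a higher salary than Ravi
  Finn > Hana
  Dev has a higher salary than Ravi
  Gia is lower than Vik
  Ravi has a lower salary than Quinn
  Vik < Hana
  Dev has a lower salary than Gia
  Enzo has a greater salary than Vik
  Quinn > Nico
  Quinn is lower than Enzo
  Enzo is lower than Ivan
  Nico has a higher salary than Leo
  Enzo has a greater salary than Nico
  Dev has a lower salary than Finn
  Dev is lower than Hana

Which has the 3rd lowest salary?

The consecutive relations fix a unique order: Ravi < Dev < Gia < Vik < Hana < Finn < Leo < Nico < Quinn < Enzo < Ivan.
The 3rd smallest is Gia.

Gia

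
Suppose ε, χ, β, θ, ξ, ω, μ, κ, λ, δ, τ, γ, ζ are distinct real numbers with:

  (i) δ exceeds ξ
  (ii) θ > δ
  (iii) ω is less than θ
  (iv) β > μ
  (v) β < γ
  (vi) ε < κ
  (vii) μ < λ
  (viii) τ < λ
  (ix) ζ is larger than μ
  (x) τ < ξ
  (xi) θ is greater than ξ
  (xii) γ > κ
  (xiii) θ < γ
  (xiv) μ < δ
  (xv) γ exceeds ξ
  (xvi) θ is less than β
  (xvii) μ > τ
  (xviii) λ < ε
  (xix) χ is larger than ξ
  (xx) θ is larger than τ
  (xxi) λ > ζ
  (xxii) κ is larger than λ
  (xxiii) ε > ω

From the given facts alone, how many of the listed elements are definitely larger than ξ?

5

Directly above ξ: δ, χ, θ, γ.
One step further: β (5 so far).
Nothing else is reachable above ξ; 5 in all.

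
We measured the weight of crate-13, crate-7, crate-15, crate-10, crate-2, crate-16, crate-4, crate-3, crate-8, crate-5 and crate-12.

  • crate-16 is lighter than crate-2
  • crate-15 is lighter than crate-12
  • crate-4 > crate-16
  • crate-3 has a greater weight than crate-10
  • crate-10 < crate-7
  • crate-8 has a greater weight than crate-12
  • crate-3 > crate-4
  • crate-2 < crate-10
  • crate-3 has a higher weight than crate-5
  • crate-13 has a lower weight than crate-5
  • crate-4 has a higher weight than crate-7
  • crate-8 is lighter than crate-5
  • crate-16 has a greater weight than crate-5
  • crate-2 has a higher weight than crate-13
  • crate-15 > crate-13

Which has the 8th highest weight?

The consecutive relations fix a unique order: crate-13 < crate-15 < crate-12 < crate-8 < crate-5 < crate-16 < crate-2 < crate-10 < crate-7 < crate-4 < crate-3.
Counting 8 from the largest end gives crate-8.

crate-8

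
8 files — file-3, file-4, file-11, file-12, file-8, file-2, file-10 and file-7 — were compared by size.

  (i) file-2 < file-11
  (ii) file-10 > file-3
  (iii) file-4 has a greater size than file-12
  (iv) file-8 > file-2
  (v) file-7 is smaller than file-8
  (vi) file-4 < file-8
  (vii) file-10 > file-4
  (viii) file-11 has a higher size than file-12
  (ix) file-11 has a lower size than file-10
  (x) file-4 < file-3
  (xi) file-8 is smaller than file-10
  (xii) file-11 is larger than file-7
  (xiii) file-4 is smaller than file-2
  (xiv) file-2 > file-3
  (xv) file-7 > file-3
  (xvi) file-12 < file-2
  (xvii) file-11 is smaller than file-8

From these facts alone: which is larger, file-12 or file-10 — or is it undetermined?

Chaining the given relations: file-12 < file-4 < file-3 < file-2 < file-11 < file-10.
So file-10 is larger.

file-10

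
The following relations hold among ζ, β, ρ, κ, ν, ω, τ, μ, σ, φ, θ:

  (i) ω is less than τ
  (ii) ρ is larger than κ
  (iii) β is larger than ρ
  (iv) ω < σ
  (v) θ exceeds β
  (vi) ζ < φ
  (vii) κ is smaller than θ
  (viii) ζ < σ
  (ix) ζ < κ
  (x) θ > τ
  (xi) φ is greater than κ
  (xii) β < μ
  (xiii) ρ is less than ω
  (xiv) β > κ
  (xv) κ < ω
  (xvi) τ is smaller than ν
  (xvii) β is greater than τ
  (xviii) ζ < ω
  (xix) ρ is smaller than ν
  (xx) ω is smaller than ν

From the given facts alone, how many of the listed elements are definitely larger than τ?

Directly above τ: ν, β, θ.
One step further: μ (4 so far).
Nothing else is reachable above τ; 4 in all.

4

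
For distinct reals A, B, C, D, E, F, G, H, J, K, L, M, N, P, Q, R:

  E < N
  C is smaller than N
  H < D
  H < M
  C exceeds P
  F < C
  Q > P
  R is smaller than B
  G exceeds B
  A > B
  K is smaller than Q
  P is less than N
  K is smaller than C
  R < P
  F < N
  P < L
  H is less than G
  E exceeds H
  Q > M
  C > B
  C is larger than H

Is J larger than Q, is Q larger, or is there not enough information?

Following every chain through J: nothing is chained to J.
Q is not reached, and no chain runs the other way from Q to J.
So the given relations leave the order of J and Q undetermined.

undetermined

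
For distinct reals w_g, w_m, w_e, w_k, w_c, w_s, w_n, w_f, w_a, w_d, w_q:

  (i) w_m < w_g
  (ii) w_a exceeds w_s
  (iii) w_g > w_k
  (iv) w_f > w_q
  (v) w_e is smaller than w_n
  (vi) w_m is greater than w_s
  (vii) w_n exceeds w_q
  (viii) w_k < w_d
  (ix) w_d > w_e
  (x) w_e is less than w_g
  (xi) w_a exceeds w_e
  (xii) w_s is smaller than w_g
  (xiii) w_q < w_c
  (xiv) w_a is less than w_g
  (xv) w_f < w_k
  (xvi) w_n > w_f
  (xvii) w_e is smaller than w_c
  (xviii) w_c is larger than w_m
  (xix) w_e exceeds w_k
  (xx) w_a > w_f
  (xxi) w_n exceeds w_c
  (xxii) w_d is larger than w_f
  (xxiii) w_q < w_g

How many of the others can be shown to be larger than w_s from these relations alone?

From w_s the given relations immediately reach w_a, w_m, w_g.
From those, w_c — 4 in total.
From those, w_n — 5 in total.
Nothing else is reachable above w_s; 5 in all.

5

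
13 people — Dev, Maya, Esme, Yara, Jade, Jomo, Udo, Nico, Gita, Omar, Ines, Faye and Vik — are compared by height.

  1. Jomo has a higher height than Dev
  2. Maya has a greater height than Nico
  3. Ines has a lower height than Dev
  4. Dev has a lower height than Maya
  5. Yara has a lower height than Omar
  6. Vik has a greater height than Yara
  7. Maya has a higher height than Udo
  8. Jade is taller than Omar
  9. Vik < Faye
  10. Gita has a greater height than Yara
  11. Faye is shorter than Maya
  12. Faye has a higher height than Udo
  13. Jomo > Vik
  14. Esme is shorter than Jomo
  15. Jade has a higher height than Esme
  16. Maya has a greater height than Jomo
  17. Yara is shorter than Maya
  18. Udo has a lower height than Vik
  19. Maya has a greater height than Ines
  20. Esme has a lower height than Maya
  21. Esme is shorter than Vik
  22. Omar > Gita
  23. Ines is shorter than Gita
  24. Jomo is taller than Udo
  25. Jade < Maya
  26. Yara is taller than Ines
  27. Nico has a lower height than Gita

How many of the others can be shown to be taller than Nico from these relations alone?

4

The elements the relations force above Nico are Gita, Omar, Jade, Maya — no chain reaches any other.
That is 4.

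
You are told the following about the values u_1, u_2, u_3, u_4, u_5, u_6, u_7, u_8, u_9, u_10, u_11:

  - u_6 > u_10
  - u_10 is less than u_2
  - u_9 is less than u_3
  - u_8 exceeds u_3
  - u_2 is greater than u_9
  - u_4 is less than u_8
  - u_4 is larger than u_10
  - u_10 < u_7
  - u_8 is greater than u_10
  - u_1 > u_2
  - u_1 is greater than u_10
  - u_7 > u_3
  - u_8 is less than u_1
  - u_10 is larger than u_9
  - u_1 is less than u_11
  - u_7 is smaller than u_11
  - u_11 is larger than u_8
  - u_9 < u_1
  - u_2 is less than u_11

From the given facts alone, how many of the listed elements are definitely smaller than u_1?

6

The elements the relations force below u_1 are u_9, u_3, u_10, u_2, u_4, u_8 — no chain reaches any other.
That is 6.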